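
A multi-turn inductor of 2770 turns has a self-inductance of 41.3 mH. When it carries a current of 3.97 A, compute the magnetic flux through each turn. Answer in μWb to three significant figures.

Φ_B ≈ 59.2 μWb

From L = NΦ_B/I, the flux per turn is Φ_B = LI/N.
Φ_B = (4.130×10^-2 H)(3.97 A)/2770 = 5.919×10^-5 Wb.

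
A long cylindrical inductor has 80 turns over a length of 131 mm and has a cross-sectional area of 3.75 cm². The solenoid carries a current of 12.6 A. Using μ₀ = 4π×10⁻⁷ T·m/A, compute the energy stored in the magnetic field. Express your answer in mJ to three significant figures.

A = 3.75 cm² = 3.750×10^-4 m².
L = μ₀N²A/ℓ = (4π×10⁻⁷)(80)²(3.750×10^-4)/(0.131) = 2.302×10^-5 H.
U = ½LI² = ½(2.302×10^-5)(12.6)² = 1.828×10^-3 J.

U ≈ 1.83 mJ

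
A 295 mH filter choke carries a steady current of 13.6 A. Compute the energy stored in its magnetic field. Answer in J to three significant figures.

U ≈ 27.3 J

Stored magnetic energy: U = ½LI².
U = ½(0.295 H)(13.6 A)² = 27.28 J.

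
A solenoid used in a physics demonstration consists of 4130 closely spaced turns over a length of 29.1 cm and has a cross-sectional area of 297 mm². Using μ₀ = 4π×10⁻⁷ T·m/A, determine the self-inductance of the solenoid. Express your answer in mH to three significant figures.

L ≈ 21.9 mH

A = 297 mm² = 2.970×10^-4 m².
For a long solenoid, L = μ₀N²A/ℓ.
L = (4π×10⁻⁷)(4130)²(2.970×10^-4)/(0.291 m) = 2.188×10^-2 H.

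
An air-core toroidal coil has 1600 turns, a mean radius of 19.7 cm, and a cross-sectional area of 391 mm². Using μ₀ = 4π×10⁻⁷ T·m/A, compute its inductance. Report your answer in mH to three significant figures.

For a thin toroid, L = μ₀N²A/(2πR).
L = (4π×10⁻⁷)(1600)²(3.910×10^-4) / (2π×0.197 m) = 1.016×10^-3 H.

L ≈ 1.02 mH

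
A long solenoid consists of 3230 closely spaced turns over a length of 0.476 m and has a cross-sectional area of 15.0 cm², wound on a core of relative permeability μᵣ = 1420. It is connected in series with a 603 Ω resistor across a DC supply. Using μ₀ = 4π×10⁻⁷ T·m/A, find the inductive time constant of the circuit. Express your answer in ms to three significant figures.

τ ≈ 97.3 ms

A = 15.0 cm² = 1.500×10^-3 m².
L = μ₀μᵣN²A/ℓ = (4π×10⁻⁷)(1420)(3230)²(1.500×10^-3)/(0.476) = 58.67 H.
τ = L/R = (58.67)/(603) = 9.729×10^-2 s.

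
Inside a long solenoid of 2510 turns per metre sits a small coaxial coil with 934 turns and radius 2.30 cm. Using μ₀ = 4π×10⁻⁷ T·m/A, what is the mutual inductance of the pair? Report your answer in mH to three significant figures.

M ≈ 4.90 mH

The outer solenoid produces a uniform field B₁ = μ₀n₁I₁ across the inner coil,
so the flux linkage is N₂Φ = N₂B₁A₂ = μ₀n₁N₂A₂·I₁, giving M = μ₀n₁N₂A₂.
A₂ = πr² = π(2.300×10^-2 m)² = 1.662×10^-3 m².
M = (4π×10⁻⁷)(2510)(934)(1.662×10^-3) = 4.896×10^-3 H.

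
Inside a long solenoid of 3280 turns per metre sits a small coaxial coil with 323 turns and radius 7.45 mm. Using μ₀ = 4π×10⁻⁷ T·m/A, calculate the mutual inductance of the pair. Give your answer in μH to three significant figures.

M ≈ 232 μH

The outer solenoid produces a uniform field B₁ = μ₀n₁I₁ across the inner coil,
so the flux linkage is N₂Φ = N₂B₁A₂ = μ₀n₁N₂A₂·I₁, giving M = μ₀n₁N₂A₂.
A₂ = πr² = π(7.450×10^-3 m)² = 1.744×10^-4 m².
M = (4π×10⁻⁷)(3280)(323)(1.744×10^-4) = 2.321×10^-4 H.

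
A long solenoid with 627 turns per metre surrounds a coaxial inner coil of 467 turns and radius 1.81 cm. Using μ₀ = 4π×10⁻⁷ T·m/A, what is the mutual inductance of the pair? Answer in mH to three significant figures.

M ≈ 0.379 mH

The outer solenoid produces a uniform field B₁ = μ₀n₁I₁ across the inner coil,
so the flux linkage is N₂Φ = N₂B₁A₂ = μ₀n₁N₂A₂·I₁, giving M = μ₀n₁N₂A₂.
A₂ = πr² = π(1.810×10^-2 m)² = 1.029×10^-3 m².
M = (4π×10⁻⁷)(627)(467)(1.029×10^-3) = 3.787×10^-4 H.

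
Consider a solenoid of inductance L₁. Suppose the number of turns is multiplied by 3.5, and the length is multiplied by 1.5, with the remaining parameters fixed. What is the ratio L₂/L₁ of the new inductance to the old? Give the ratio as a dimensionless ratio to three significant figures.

For a solenoid, L ∝ μᵣN²A/ℓ.
L₂/L₁ = (3.5)^2 × (1.5)^-1 = 8.17.

L₂/L₁ = 8.17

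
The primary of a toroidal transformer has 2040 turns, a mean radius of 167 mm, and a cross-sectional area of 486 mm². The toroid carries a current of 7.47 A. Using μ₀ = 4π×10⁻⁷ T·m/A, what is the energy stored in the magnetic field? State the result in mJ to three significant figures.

L = μ₀N²A/(2πR) = (4π×10⁻⁷)(2040)²(4.860×10^-4)/(2π×0.167) = 2.422×10^-3 H.
U = ½LI² = ½(2.422×10^-3)(7.47)² = 6.758×10^-2 J.

U ≈ 67.6 mJ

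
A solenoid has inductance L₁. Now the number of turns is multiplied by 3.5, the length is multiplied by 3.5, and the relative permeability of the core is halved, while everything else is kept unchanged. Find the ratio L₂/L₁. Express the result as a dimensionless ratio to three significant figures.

For a solenoid, L ∝ μᵣN²A/ℓ.
L₂/L₁ = (3.5)^2 × (3.5)^-1 × (0.5) = 1.75.

L₂/L₁ = 1.75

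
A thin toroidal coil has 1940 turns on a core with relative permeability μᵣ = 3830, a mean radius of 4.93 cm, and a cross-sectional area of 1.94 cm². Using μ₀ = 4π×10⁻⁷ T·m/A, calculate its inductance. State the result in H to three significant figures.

For a thin toroid, L = μ₀μᵣN²A/(2πR).
L = (4π×10⁻⁷)(3830)(1940)²(1.940×10^-4) / (2π×4.930×10^-2 m) = 11.34 H.

L ≈ 11.3 H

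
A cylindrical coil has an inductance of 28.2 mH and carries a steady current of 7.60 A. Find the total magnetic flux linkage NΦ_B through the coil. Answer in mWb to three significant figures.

From L = NΦ_B/I, the flux linkage is NΦ_B = LI.
NΦ_B = (2.820×10^-2 H)(7.60 A) = 0.2143 Wb.

NΦ_B ≈ 214 mWb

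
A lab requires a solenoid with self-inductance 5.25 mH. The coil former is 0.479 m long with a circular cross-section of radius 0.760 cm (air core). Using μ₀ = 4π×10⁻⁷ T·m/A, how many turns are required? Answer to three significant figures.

N ≈ 3320 turns

A = πr² = π(7.600×10^-3 m)² = 1.8146×10^-4 m².
From L = μ₀N²A/ℓ, N = √(Lℓ / (μ₀A)).
N = √[(5.250×10^-3)(0.479) / ((4π×10⁻⁷)×1.8146×10^-4)] = √(1.103×10^7) ≈ 3320.9.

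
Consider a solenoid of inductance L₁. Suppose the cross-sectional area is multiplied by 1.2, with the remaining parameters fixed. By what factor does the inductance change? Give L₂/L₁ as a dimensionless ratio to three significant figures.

L₂/L₁ = 1.20

For a solenoid, L ∝ μᵣN²A/ℓ.
L₂/L₁ = (1.2) = 1.20.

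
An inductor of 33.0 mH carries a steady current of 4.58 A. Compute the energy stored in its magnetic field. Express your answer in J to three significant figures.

Stored magnetic energy: U = ½LI².
U = ½(3.300×10^-2 H)(4.58 A)² = 0.3461 J.

U ≈ 0.346 J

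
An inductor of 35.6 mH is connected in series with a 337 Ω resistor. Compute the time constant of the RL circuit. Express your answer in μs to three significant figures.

τ ≈ 106 μs

τ = L/R = (3.560×10^-2 H)/(337 Ω) = 1.056×10^-4 s.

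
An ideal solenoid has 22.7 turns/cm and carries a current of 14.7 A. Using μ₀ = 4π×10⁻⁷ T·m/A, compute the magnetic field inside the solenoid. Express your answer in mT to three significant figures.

Inside a long solenoid, B = μ₀nI.
B = (4π×10⁻⁷)(2.270×10^3 m⁻¹)(14.7 A) = 4.193×10^-2 T.

B ≈ 41.9 mT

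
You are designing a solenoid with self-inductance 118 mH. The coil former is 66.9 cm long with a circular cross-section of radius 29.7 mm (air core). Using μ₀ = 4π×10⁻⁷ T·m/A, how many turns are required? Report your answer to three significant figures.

N ≈ 4760 turns

A = πr² = π(2.970×10^-2 m)² = 2.771×10^-3 m².
From L = μ₀N²A/ℓ, N = √(Lℓ / (μ₀A)).
N = √[(0.118)(0.669) / ((4π×10⁻⁷)×2.771×10^-3)] = √(2.267×10^7) ≈ 4761.2.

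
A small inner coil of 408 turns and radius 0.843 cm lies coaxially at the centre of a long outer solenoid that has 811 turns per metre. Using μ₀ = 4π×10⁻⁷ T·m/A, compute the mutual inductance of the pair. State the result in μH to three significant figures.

The outer solenoid produces a uniform field B₁ = μ₀n₁I₁ across the inner coil,
so the flux linkage is N₂Φ = N₂B₁A₂ = μ₀n₁N₂A₂·I₁, giving M = μ₀n₁N₂A₂.
A₂ = πr² = π(8.430×10^-3 m)² = 2.233×10^-4 m².
M = (4π×10⁻⁷)(811)(408)(2.233×10^-4) = 9.283×10^-5 H.

M ≈ 92.8 μH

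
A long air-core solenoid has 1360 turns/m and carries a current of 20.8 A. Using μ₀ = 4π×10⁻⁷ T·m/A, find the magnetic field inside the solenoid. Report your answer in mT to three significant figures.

B ≈ 35.5 mT

Inside a long solenoid, B = μ₀nI.
B = (4π×10⁻⁷)(1.360×10^3 m⁻¹)(20.8 A) = 3.5548×10^-2 T.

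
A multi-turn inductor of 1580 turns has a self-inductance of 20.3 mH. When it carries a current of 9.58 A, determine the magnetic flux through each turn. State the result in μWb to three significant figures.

From L = NΦ_B/I, the flux per turn is Φ_B = LI/N.
Φ_B = (2.030×10^-2 H)(9.58 A)/1580 = 1.231×10^-4 Wb.

Φ_B ≈ 123 μWb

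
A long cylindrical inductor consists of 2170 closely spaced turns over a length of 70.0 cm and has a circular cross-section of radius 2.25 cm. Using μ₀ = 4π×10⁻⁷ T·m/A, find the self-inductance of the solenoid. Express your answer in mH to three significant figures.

A = πr² = π(2.250×10^-2 m)² = 1.590×10^-3 m².
For a long solenoid, L = μ₀N²A/ℓ.
L = (4π×10⁻⁷)(2170)²(1.590×10^-3)/(0.7 m) = 1.344×10^-2 H.

L ≈ 13.4 mH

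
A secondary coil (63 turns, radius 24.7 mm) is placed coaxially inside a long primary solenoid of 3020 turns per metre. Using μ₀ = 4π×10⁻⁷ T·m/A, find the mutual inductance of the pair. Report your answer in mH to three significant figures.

M ≈ 0.458 mH

The outer solenoid produces a uniform field B₁ = μ₀n₁I₁ across the inner coil,
so the flux linkage is N₂Φ = N₂B₁A₂ = μ₀n₁N₂A₂·I₁, giving M = μ₀n₁N₂A₂.
A₂ = πr² = π(2.470×10^-2 m)² = 1.917×10^-3 m².
M = (4π×10⁻⁷)(3020)(63)(1.917×10^-3) = 4.582×10^-4 H.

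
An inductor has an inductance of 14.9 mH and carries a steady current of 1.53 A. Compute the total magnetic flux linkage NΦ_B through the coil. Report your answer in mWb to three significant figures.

From L = NΦ_B/I, the flux linkage is NΦ_B = LI.
NΦ_B = (1.490×10^-2 H)(1.53 A) = 2.280×10^-2 Wb.

NΦ_B ≈ 22.8 mWb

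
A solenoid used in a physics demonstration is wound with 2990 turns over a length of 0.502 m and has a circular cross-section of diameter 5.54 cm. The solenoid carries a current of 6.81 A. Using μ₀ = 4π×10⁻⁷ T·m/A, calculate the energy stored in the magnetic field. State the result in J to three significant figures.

U ≈ 1.25 J

A = π(d/2)² = π(2.770×10^-2 m)² = 2.411×10^-3 m².
L = μ₀N²A/ℓ = (4π×10⁻⁷)(2990)²(2.411×10^-3)/(0.502) = 5.3946×10^-2 H.
U = ½LI² = ½(5.3946×10^-2)(6.81)² = 1.251 J.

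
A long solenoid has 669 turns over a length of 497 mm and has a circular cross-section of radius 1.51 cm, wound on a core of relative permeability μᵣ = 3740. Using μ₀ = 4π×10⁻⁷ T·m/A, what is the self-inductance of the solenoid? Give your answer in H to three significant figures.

A = πr² = π(1.510×10^-2 m)² = 7.163×10^-4 m².
For a long solenoid, L = μ₀μᵣN²A/ℓ.
L = (4π×10⁻⁷)(3740)(669)²(7.163×10^-4)/(0.497 m) = 3.032 H.

L ≈ 3.03 H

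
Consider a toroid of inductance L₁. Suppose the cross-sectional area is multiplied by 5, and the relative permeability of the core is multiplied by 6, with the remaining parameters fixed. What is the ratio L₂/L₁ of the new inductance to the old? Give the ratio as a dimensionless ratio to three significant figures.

L₂/L₁ = 30.0

For a toroid, L ∝ μᵣN²A/R.
L₂/L₁ = (5) × (6) = 30.0.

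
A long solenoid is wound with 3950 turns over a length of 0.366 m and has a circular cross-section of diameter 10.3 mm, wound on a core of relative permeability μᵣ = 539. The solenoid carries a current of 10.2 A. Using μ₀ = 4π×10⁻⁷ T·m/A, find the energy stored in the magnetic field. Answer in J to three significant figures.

U ≈ 125 J

A = π(d/2)² = π(5.150×10^-3 m)² = 8.332×10^-5 m².
L = μ₀μᵣN²A/ℓ = (4π×10⁻⁷)(539)(3950)²(8.332×10^-5)/(0.366) = 2.406 H.
U = ½LI² = ½(2.406)(10.2)² = 125.2 J.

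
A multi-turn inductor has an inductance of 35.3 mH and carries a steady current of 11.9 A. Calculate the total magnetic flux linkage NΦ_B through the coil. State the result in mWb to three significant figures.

From L = NΦ_B/I, the flux linkage is NΦ_B = LI.
NΦ_B = (3.530×10^-2 H)(11.9 A) = 0.4201 Wb.

NΦ_B ≈ 420 mWb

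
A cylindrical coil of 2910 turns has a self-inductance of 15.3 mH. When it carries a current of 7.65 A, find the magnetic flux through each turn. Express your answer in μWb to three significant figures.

Φ_B ≈ 40.2 μWb

From L = NΦ_B/I, the flux per turn is Φ_B = LI/N.
Φ_B = (1.530×10^-2 H)(7.65 A)/2910 = 4.022×10^-5 Wb.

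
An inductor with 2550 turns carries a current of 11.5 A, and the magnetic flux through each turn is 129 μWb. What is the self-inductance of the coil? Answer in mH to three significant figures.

Self-inductance is defined by L = NΦ_B/I (flux linkage over current).
L = (2550)(1.290×10^-4 Wb)/(11.5 A) = 2.860×10^-2 H.

L ≈ 28.6 mH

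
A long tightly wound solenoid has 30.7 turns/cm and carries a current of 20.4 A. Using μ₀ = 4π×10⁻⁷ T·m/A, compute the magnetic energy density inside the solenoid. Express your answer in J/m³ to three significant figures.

u ≈ 2460 J/m³

B = μ₀nI = (4π×10⁻⁷)(3.070×10^3)(20.4) = 7.870×10^-2 T.
u = B²/(2μ₀) = (7.870×10^-2)²/(2×4π×10⁻⁷) = 2.464×10^3 J/m³.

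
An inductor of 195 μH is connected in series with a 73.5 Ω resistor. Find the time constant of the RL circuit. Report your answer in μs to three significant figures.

τ ≈ 2.65 μs

τ = L/R = (1.950×10^-4 H)/(73.5 Ω) = 2.653×10^-6 s.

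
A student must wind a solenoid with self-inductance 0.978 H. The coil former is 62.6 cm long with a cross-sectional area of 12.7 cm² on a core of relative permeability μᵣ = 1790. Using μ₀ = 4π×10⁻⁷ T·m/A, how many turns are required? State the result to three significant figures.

N ≈ 463 turns

A = 12.7 cm² = 1.270×10^-3 m².
From L = μ₀μᵣN²A/ℓ, N = √(Lℓ / (μ₀μᵣA)).
N = √[(0.978)(0.626) / ((4π×10⁻⁷)(1790)×1.270×10^-3)] = √(2.143×10^5) ≈ 462.9.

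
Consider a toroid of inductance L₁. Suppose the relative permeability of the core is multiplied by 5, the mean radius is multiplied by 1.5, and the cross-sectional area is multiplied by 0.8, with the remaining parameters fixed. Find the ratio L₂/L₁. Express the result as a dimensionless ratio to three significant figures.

For a toroid, L ∝ μᵣN²A/R.
L₂/L₁ = (5) × (1.5)^-1 × (0.8) = 2.67.

L₂/L₁ = 2.67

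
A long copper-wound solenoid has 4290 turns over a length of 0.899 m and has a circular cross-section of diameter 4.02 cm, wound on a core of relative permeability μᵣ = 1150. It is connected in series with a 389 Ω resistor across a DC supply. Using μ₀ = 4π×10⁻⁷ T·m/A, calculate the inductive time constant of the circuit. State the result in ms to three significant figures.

τ ≈ 96.5 ms

A = π(d/2)² = π(2.010×10^-2 m)² = 1.269×10^-3 m².
L = μ₀μᵣN²A/ℓ = (4π×10⁻⁷)(1150)(4290)²(1.269×10^-3)/(0.899) = 37.5495 H.
τ = L/R = (37.5495)/(389) = 9.653×10^-2 s.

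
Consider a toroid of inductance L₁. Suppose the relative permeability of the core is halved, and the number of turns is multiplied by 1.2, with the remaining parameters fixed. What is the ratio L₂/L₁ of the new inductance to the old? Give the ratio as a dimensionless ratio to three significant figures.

L₂/L₁ = 0.720

For a toroid, L ∝ μᵣN²A/R.
L₂/L₁ = (0.5) × (1.2)^2 = 0.720.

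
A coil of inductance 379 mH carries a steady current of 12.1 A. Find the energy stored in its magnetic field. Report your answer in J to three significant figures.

Stored magnetic energy: U = ½LI².
U = ½(0.379 H)(12.1 A)² = 27.74 J.

U ≈ 27.7 J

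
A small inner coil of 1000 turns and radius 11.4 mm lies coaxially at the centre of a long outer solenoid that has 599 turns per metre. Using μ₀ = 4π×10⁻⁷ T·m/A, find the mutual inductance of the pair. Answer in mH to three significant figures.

The outer solenoid produces a uniform field B₁ = μ₀n₁I₁ across the inner coil,
so the flux linkage is N₂Φ = N₂B₁A₂ = μ₀n₁N₂A₂·I₁, giving M = μ₀n₁N₂A₂.
A₂ = πr² = π(1.140×10^-2 m)² = 4.083×10^-4 m².
M = (4π×10⁻⁷)(599)(1000)(4.083×10^-4) = 3.073×10^-4 H.

M ≈ 0.307 mH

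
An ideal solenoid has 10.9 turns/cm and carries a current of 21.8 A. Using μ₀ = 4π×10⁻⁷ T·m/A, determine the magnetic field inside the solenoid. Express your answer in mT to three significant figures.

B ≈ 29.9 mT

Inside a long solenoid, B = μ₀nI.
B = (4π×10⁻⁷)(1.090×10^3 m⁻¹)(21.8 A) = 2.986×10^-2 T.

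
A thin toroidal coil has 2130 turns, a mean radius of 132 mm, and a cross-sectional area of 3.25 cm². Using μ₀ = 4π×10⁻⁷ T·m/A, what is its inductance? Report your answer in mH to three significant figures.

L ≈ 2.23 mH

For a thin toroid, L = μ₀N²A/(2πR).
L = (4π×10⁻⁷)(2130)²(3.250×10^-4) / (2π×0.132 m) = 2.234×10^-3 H.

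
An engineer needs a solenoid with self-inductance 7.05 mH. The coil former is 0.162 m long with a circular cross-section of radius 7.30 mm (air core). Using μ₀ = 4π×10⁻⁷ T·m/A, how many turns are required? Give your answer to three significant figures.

A = πr² = π(7.300×10^-3 m)² = 1.674×10^-4 m².
From L = μ₀N²A/ℓ, N = √(Lℓ / (μ₀A)).
N = √[(7.050×10^-3)(0.162) / ((4π×10⁻⁷)×1.674×10^-4)] = √(5.429×10^6) ≈ 2330.0.

N ≈ 2330 turns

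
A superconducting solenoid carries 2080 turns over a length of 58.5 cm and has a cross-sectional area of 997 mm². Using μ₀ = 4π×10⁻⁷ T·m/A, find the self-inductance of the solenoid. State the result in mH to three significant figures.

A = 997 mm² = 9.970×10^-4 m².
For a long solenoid, L = μ₀N²A/ℓ.
L = (4π×10⁻⁷)(2080)²(9.970×10^-4)/(0.585 m) = 9.266×10^-3 H.

L ≈ 9.27 mH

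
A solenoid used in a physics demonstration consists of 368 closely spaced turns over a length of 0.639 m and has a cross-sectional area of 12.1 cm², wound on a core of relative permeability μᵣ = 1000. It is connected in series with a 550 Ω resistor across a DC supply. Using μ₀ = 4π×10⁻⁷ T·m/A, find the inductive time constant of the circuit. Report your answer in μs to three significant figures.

A = 12.1 cm² = 1.210×10^-3 m².
L = μ₀μᵣN²A/ℓ = (4π×10⁻⁷)(1000)(368)²(1.210×10^-3)/(0.639) = 0.3222 H.
τ = L/R = (0.3222)/(550) = 5.859×10^-4 s.

τ ≈ 586 μs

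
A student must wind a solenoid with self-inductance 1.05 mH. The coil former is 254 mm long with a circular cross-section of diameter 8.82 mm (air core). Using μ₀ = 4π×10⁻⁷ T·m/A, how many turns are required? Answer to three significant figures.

A = π(d/2)² = π(4.410×10^-3 m)² = 6.110×10^-5 m².
From L = μ₀N²A/ℓ, N = √(Lℓ / (μ₀A)).
N = √[(1.050×10^-3)(0.254) / ((4π×10⁻⁷)×6.110×10^-5)] = √(3.474×10^6) ≈ 1863.8.

N ≈ 1860 turns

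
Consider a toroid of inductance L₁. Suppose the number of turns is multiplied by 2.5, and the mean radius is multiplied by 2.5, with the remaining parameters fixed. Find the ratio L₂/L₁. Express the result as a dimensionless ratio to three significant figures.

L₂/L₁ = 2.50

For a toroid, L ∝ μᵣN²A/R.
L₂/L₁ = (2.5)^2 × (2.5)^-1 = 2.50.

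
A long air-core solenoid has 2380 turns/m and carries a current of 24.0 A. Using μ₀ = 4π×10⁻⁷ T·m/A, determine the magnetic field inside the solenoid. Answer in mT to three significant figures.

B ≈ 71.8 mT

Inside a long solenoid, B = μ₀nI.
B = (4π×10⁻⁷)(2.380×10^3 m⁻¹)(24.0 A) = 7.178×10^-2 T.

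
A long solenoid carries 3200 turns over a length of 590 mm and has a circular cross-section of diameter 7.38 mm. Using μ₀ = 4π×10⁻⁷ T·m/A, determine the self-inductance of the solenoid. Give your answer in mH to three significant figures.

L ≈ 0.933 mH

A = π(d/2)² = π(3.690×10^-3 m)² = 4.278×10^-5 m².
For a long solenoid, L = μ₀N²A/ℓ.
L = (4π×10⁻⁷)(3200)²(4.278×10^-5)/(0.59 m) = 9.330×10^-4 H.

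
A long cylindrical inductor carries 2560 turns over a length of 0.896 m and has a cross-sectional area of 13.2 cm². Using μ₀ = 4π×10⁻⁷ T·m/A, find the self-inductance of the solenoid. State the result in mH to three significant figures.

A = 13.2 cm² = 1.320×10^-3 m².
For a long solenoid, L = μ₀N²A/ℓ.
L = (4π×10⁻⁷)(2560)²(1.320×10^-3)/(0.896 m) = 1.213×10^-2 H.

L ≈ 12.1 mH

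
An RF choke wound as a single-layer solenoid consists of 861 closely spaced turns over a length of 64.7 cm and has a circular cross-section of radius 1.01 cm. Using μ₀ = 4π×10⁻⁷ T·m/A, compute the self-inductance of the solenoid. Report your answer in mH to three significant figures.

A = πr² = π(1.010×10^-2 m)² = 3.2047×10^-4 m².
For a long solenoid, L = μ₀N²A/ℓ.
L = (4π×10⁻⁷)(861)²(3.2047×10^-4)/(0.647 m) = 4.614×10^-4 H.

L ≈ 0.461 mH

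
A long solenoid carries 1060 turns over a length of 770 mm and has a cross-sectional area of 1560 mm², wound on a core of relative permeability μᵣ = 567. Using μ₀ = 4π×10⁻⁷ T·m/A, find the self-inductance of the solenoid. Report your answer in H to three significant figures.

A = 1560 mm² = 1.560×10^-3 m².
For a long solenoid, L = μ₀μᵣN²A/ℓ.
L = (4π×10⁻⁷)(567)(1060)²(1.560×10^-3)/(0.77 m) = 1.622 H.

L ≈ 1.62 H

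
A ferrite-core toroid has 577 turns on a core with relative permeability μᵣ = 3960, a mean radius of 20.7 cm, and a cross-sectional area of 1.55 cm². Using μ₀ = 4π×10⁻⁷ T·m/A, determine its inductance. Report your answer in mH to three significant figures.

L ≈ 197 mH

For a thin toroid, L = μ₀μᵣN²A/(2πR).
L = (4π×10⁻⁷)(3960)(577)²(1.550×10^-4) / (2π×0.207 m) = 0.1974 H.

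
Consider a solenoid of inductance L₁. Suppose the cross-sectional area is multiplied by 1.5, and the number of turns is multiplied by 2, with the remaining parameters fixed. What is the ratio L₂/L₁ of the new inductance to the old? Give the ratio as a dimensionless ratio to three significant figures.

L₂/L₁ = 6.00

For a solenoid, L ∝ μᵣN²A/ℓ.
L₂/L₁ = (1.5) × (2)^2 = 6.00.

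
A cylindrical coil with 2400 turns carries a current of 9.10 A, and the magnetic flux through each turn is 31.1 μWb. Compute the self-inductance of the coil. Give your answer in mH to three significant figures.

Self-inductance is defined by L = NΦ_B/I (flux linkage over current).
L = (2400)(3.110×10^-5 Wb)/(9.10 A) = 8.202×10^-3 H.

L ≈ 8.20 mH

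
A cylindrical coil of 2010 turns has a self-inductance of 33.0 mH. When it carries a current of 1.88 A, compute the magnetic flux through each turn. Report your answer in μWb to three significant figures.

Φ_B ≈ 30.9 μWb

From L = NΦ_B/I, the flux per turn is Φ_B = LI/N.
Φ_B = (3.300×10^-2 H)(1.88 A)/2010 = 3.087×10^-5 Wb.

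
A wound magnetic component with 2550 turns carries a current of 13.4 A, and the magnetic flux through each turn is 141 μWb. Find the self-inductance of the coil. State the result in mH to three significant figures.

L ≈ 26.8 mH

Self-inductance is defined by L = NΦ_B/I (flux linkage over current).
L = (2550)(1.410×10^-4 Wb)/(13.4 A) = 2.683×10^-2 H.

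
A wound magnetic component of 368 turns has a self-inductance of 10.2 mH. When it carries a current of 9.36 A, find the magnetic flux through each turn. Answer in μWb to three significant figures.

Φ_B ≈ 259 μWb

From L = NΦ_B/I, the flux per turn is Φ_B = LI/N.
Φ_B = (1.020×10^-2 H)(9.36 A)/368 = 2.594×10^-4 Wb.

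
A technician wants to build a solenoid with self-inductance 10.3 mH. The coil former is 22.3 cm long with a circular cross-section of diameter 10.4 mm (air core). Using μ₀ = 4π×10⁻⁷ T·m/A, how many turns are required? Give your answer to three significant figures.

A = π(d/2)² = π(5.200×10^-3 m)² = 8.4949×10^-5 m².
From L = μ₀N²A/ℓ, N = √(Lℓ / (μ₀A)).
N = √[(1.030×10^-2)(0.223) / ((4π×10⁻⁷)×8.4949×10^-5)] = √(2.152×10^7) ≈ 4638.6.

N ≈ 4640 turns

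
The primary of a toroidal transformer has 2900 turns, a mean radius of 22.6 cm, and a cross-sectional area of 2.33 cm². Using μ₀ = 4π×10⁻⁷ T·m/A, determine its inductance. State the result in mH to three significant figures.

L ≈ 1.73 mH

For a thin toroid, L = μ₀N²A/(2πR).
L = (4π×10⁻⁷)(2900)²(2.330×10^-4) / (2π×0.226 m) = 1.734×10^-3 H.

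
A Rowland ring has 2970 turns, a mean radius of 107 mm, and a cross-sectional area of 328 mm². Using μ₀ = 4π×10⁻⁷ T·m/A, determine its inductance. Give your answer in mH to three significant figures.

L ≈ 5.41 mH

For a thin toroid, L = μ₀N²A/(2πR).
L = (4π×10⁻⁷)(2970)²(3.280×10^-4) / (2π×0.107 m) = 5.408×10^-3 H.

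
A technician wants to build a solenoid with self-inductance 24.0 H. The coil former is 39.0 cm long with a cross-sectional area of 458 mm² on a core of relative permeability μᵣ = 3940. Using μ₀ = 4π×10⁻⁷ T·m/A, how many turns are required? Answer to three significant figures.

N ≈ 2030 turns

A = 458 mm² = 4.580×10^-4 m².
From L = μ₀μᵣN²A/ℓ, N = √(Lℓ / (μ₀μᵣA)).
N = √[(24)(0.39) / ((4π×10⁻⁷)(3940)×4.580×10^-4)] = √(4.128×10^6) ≈ 2031.7.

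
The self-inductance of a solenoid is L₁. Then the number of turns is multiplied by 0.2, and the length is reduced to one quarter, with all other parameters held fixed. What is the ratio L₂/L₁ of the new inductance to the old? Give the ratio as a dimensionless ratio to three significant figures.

For a solenoid, L ∝ μᵣN²A/ℓ.
L₂/L₁ = (0.2)^2 × (0.25)^-1 = 0.160.

L₂/L₁ = 0.160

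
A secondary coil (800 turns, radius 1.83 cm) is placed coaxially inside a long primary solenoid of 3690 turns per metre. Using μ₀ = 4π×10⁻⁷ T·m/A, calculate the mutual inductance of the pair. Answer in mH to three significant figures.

M ≈ 3.90 mH

The outer solenoid produces a uniform field B₁ = μ₀n₁I₁ across the inner coil,
so the flux linkage is N₂Φ = N₂B₁A₂ = μ₀n₁N₂A₂·I₁, giving M = μ₀n₁N₂A₂.
A₂ = πr² = π(1.830×10^-2 m)² = 1.052×10^-3 m².
M = (4π×10⁻⁷)(3690)(800)(1.052×10^-3) = 3.903×10^-3 H.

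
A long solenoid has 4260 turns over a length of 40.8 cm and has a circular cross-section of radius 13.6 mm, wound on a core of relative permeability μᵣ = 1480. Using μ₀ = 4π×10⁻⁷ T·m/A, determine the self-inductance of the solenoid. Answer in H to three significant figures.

L ≈ 48.1 H

A = πr² = π(1.360×10^-2 m)² = 5.811×10^-4 m².
For a long solenoid, L = μ₀μᵣN²A/ℓ.
L = (4π×10⁻⁷)(1480)(4260)²(5.811×10^-4)/(0.408 m) = 48.07 H.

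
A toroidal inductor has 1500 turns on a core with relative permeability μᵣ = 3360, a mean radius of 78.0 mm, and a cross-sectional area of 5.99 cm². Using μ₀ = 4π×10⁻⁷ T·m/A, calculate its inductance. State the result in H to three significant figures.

For a thin toroid, L = μ₀μᵣN²A/(2πR).
L = (4π×10⁻⁷)(3360)(1500)²(5.990×10^-4) / (2π×7.800×10^-2 m) = 11.61 H.

L ≈ 11.6 H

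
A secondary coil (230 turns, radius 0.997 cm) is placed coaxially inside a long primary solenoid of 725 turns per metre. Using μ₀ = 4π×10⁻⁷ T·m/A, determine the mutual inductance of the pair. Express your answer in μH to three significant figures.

The outer solenoid produces a uniform field B₁ = μ₀n₁I₁ across the inner coil,
so the flux linkage is N₂Φ = N₂B₁A₂ = μ₀n₁N₂A₂·I₁, giving M = μ₀n₁N₂A₂.
A₂ = πr² = π(9.970×10^-3 m)² = 3.123×10^-4 m².
M = (4π×10⁻⁷)(725)(230)(3.123×10^-4) = 6.544×10^-5 H.

M ≈ 65.4 μH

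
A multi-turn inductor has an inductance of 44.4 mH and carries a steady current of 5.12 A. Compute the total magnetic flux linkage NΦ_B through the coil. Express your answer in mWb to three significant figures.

NΦ_B ≈ 227 mWb

From L = NΦ_B/I, the flux linkage is NΦ_B = LI.
NΦ_B = (4.440×10^-2 H)(5.12 A) = 0.2273 Wb.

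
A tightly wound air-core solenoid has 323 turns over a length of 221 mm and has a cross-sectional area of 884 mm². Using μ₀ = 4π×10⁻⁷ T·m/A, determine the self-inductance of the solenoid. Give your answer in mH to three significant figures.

L ≈ 0.524 mH

A = 884 mm² = 8.840×10^-4 m².
For a long solenoid, L = μ₀N²A/ℓ.
L = (4π×10⁻⁷)(323)²(8.840×10^-4)/(0.221 m) = 5.244×10^-4 H.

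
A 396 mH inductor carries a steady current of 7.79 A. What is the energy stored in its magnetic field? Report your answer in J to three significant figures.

Stored magnetic energy: U = ½LI².
U = ½(0.396 H)(7.79 A)² = 12.02 J.

U ≈ 12.0 J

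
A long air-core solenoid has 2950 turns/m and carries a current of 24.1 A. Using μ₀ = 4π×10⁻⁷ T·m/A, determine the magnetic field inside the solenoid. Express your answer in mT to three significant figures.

Inside a long solenoid, B = μ₀nI.
B = (4π×10⁻⁷)(2.950×10^3 m⁻¹)(24.1 A) = 8.934×10^-2 T.

B ≈ 89.3 mT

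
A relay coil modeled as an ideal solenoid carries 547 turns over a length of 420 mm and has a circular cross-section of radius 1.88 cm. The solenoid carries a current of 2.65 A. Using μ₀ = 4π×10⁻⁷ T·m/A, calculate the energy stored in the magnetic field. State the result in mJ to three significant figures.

U ≈ 3.49 mJ

A = πr² = π(1.880×10^-2 m)² = 1.110×10^-3 m².
L = μ₀N²A/ℓ = (4π×10⁻⁷)(547)²(1.110×10^-3)/(0.42) = 9.940×10^-4 H.
U = ½LI² = ½(9.940×10^-4)(2.65)² = 3.490×10^-3 J.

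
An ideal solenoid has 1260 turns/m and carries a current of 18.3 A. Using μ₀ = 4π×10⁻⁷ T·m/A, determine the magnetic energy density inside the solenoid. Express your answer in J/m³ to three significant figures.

B = μ₀nI = (4π×10⁻⁷)(1.260×10^3)(18.3) = 2.898×10^-2 T.
u = B²/(2μ₀) = (2.898×10^-2)²/(2×4π×10⁻⁷) = 334.1 J/m³.

u ≈ 334 J/m³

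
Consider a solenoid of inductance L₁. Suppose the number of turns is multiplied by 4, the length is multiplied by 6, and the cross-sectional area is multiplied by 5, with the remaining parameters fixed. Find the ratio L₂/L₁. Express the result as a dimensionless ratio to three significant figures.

For a solenoid, L ∝ μᵣN²A/ℓ.
L₂/L₁ = (4)^2 × (6)^-1 × (5) = 13.3.

L₂/L₁ = 13.3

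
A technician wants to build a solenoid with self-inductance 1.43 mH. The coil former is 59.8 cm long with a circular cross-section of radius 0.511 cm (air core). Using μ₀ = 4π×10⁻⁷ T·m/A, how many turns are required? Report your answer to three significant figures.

A = πr² = π(5.110×10^-3 m)² = 8.203×10^-5 m².
From L = μ₀N²A/ℓ, N = √(Lℓ / (μ₀A)).
N = √[(1.430×10^-3)(0.598) / ((4π×10⁻⁷)×8.203×10^-5)] = √(8.295×10^6) ≈ 2880.2.

N ≈ 2880 turns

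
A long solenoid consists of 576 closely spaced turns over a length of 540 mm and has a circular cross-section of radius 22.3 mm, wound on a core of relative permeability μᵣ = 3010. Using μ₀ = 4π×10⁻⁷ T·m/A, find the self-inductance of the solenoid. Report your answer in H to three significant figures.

A = πr² = π(2.230×10^-2 m)² = 1.562×10^-3 m².
For a long solenoid, L = μ₀μᵣN²A/ℓ.
L = (4π×10⁻⁷)(3010)(576)²(1.562×10^-3)/(0.54 m) = 3.631 H.

L ≈ 3.63 H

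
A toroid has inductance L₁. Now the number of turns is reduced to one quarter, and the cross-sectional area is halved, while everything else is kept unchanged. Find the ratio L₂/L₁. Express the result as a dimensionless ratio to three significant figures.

L₂/L₁ = 0.0313

For a toroid, L ∝ μᵣN²A/R.
L₂/L₁ = (0.25)^2 × (0.5) = 0.0313.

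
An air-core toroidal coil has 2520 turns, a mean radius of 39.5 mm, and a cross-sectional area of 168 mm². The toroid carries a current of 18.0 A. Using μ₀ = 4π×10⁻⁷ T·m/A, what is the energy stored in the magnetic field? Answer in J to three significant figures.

L = μ₀N²A/(2πR) = (4π×10⁻⁷)(2520)²(1.680×10^-4)/(2π×3.950×10^-2) = 5.402×10^-3 H.
U = ½LI² = ½(5.402×10^-3)(18.0)² = 0.8751 J.

U ≈ 0.875 J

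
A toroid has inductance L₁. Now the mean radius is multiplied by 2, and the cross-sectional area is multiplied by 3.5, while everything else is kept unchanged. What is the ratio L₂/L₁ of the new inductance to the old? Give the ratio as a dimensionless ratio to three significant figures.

For a toroid, L ∝ μᵣN²A/R.
L₂/L₁ = (2)^-1 × (3.5) = 1.75.

L₂/L₁ = 1.75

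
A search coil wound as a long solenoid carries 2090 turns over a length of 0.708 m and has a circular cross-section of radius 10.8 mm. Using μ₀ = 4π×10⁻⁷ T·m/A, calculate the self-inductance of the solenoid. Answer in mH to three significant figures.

L ≈ 2.84 mH

A = πr² = π(1.080×10^-2 m)² = 3.664×10^-4 m².
For a long solenoid, L = μ₀N²A/ℓ.
L = (4π×10⁻⁷)(2090)²(3.664×10^-4)/(0.708 m) = 2.841×10^-3 H.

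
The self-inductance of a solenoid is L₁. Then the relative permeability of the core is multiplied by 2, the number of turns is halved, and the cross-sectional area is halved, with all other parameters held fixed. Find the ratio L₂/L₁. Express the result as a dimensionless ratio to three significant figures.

L₂/L₁ = 0.250

For a solenoid, L ∝ μᵣN²A/ℓ.
L₂/L₁ = (2) × (0.5)^2 × (0.5) = 0.250.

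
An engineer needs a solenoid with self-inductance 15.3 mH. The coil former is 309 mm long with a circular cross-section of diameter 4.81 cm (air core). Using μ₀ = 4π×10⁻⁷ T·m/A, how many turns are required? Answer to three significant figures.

A = π(d/2)² = π(2.405×10^-2 m)² = 1.817×10^-3 m².
From L = μ₀N²A/ℓ, N = √(Lℓ / (μ₀A)).
N = √[(1.530×10^-2)(0.309) / ((4π×10⁻⁷)×1.817×10^-3)] = √(2.070×10^6) ≈ 1438.9.

N ≈ 1440 turns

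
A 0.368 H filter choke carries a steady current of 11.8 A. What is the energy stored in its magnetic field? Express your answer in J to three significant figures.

Stored magnetic energy: U = ½LI².
U = ½(0.368 H)(11.8 A)² = 25.62 J.

U ≈ 25.6 J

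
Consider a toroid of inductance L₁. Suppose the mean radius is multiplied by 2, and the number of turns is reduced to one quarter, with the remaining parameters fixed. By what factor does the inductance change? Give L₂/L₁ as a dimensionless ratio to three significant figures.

L₂/L₁ = 0.0313

For a toroid, L ∝ μᵣN²A/R.
L₂/L₁ = (2)^-1 × (0.25)^2 = 0.0313.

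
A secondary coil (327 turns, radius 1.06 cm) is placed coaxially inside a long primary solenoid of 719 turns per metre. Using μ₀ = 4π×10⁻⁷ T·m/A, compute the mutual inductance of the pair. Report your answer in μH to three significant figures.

The outer solenoid produces a uniform field B₁ = μ₀n₁I₁ across the inner coil,
so the flux linkage is N₂Φ = N₂B₁A₂ = μ₀n₁N₂A₂·I₁, giving M = μ₀n₁N₂A₂.
A₂ = πr² = π(1.060×10^-2 m)² = 3.530×10^-4 m².
M = (4π×10⁻⁷)(719)(327)(3.530×10^-4) = 1.043×10^-4 H.

M ≈ 104 μH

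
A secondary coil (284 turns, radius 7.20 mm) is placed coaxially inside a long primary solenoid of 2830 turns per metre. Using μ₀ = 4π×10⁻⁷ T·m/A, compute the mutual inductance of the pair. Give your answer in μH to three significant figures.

M ≈ 164 μH

The outer solenoid produces a uniform field B₁ = μ₀n₁I₁ across the inner coil,
so the flux linkage is N₂Φ = N₂B₁A₂ = μ₀n₁N₂A₂·I₁, giving M = μ₀n₁N₂A₂.
A₂ = πr² = π(7.200×10^-3 m)² = 1.629×10^-4 m².
M = (4π×10⁻⁷)(2830)(284)(1.629×10^-4) = 1.6449×10^-4 H.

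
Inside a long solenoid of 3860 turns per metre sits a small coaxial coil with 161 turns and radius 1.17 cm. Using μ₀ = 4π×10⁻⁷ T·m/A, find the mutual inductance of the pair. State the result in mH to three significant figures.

The outer solenoid produces a uniform field B₁ = μ₀n₁I₁ across the inner coil,
so the flux linkage is N₂Φ = N₂B₁A₂ = μ₀n₁N₂A₂·I₁, giving M = μ₀n₁N₂A₂.
A₂ = πr² = π(1.170×10^-2 m)² = 4.301×10^-4 m².
M = (4π×10⁻⁷)(3860)(161)(4.301×10^-4) = 3.358×10^-4 H.

M ≈ 0.336 mH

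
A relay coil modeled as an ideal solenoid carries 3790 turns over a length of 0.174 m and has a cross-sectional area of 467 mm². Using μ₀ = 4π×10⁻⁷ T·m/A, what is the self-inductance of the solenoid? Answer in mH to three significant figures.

A = 467 mm² = 4.670×10^-4 m².
For a long solenoid, L = μ₀N²A/ℓ.
L = (4π×10⁻⁷)(3790)²(4.670×10^-4)/(0.174 m) = 4.8446×10^-2 H.

L ≈ 48.4 mH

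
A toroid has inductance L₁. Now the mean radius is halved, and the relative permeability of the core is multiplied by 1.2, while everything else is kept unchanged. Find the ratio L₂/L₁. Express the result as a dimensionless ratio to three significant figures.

L₂/L₁ = 2.40

For a toroid, L ∝ μᵣN²A/R.
L₂/L₁ = (0.5)^-1 × (1.2) = 2.40.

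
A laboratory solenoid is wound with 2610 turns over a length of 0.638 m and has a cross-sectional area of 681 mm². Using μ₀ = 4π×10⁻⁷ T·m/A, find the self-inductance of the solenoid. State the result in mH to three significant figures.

A = 681 mm² = 6.810×10^-4 m².
For a long solenoid, L = μ₀N²A/ℓ.
L = (4π×10⁻⁷)(2610)²(6.810×10^-4)/(0.638 m) = 9.137×10^-3 H.

L ≈ 9.14 mH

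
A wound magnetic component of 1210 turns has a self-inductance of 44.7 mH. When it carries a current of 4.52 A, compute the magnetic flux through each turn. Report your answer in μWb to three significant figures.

From L = NΦ_B/I, the flux per turn is Φ_B = LI/N.
Φ_B = (4.470×10^-2 H)(4.52 A)/1210 = 1.670×10^-4 Wb.

Φ_B ≈ 167 μWb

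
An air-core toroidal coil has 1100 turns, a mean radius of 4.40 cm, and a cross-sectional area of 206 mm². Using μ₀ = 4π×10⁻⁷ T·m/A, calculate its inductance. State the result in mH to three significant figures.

For a thin toroid, L = μ₀N²A/(2πR).
L = (4π×10⁻⁷)(1100)²(2.060×10^-4) / (2π×4.400×10^-2 m) = 1.133×10^-3 H.

L ≈ 1.13 mH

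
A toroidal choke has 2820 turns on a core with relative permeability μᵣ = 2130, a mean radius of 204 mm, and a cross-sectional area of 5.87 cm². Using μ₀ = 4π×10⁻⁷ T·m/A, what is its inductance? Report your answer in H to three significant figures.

For a thin toroid, L = μ₀μᵣN²A/(2πR).
L = (4π×10⁻⁷)(2130)(2820)²(5.870×10^-4) / (2π×0.204 m) = 9.748 H.

L ≈ 9.75 H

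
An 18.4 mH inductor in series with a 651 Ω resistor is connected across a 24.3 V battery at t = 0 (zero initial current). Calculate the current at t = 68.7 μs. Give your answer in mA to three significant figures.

I ≈ 34.0 mA

τ = L/R = 1.840×10^-2/651 = 2.826×10^-5 s; final current I_∞ = ε/R = 24.3/651 = 3.733×10^-2 A.
I(t) = I_∞(1 − e^(−t/τ)) with t/τ = 2.431.
I = (3.733×10^-2)(1 − e^(−2.431)) = 3.404×10^-2 A.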